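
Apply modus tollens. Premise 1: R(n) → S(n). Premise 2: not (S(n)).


Modus tollens: from (P → Q) and ¬Q, infer ¬P.
Q = 'S(n)' is denied; since P → Q, P must also fail.

Not (R(n)).


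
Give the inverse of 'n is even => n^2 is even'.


The inverse of (P → Q) is (¬P → ¬Q). It is equivalent to the converse, not to the original.
Here P = 'n is even' and Q = 'n^2 is even'.

If not (n is even), then not (n^2 is even).


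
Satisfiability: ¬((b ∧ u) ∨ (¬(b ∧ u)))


Check all 4 assignments over {b, u}:
b | u | φ
---------
F | F | F
T | F | F
F | T | F
T | T | F
No assignment makes the formula true.

Unsatisfiable.


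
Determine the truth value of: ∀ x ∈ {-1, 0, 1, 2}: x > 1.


Evaluate the predicate on each element: -1:F, 0:F, 1:F, 2:T.
Counterexample x = -1 fails the predicate.

F


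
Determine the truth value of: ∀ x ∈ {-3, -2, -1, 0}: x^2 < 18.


Evaluate the predicate on each element: -3:T, -2:T, -1:T, 0:T.
Every element satisfies the predicate.

T


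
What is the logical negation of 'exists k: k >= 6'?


¬(forall x: φ) = exists x: ¬φ, and ¬(exists x: φ) = forall x: ¬φ.
Apply to the existential statement.

forall k: ~(k >= 6)


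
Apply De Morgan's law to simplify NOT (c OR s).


De Morgan: the negation of a disjunction is the conjunction of the negations.
Distribute NOT across OR, flipping it to AND, and negate each literal.

(NOT c) AND (NOT s)


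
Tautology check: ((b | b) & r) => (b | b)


Build the truth table over {b, r}:
b | r | φ
---------
False | False | True
True | False | True
False | True | True
True | True | True
Every row evaluates to true.

Yes, it is a tautology.


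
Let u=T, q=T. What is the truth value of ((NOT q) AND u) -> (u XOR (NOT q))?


Substitute u=T, q=T:
NOT q = F
(NOT q) AND u = F AND T = F
NOT q = F
u XOR (NOT q) = T XOR F = T
((NOT q) AND u) -> (u XOR (NOT q)) = F -> T = T

T


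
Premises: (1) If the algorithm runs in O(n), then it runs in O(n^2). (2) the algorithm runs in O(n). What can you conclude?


Modus ponens: from (P → Q) and P, infer Q.
P = 'the algorithm runs in O(n)' is asserted, and P → Q holds, so Q follows.

it runs in O(n^2).


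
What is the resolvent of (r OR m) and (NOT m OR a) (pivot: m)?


The clauses contain complementary literals m and NOTm.
Resolution eliminates this pair and disjoins the remaining literals (merging duplicates).

(r OR a)


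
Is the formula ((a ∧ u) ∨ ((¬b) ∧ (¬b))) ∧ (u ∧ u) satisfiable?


Search for a satisfying assignment over {a, b, u}.
Try a=F, b=F, u=T: the formula evaluates to T.
A satisfying assignment exists.

Satisfiable.


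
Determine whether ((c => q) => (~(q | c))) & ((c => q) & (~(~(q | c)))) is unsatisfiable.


Truth table over {c, q}:
c | q | φ
---------
False | False | False
True | False | False
False | True | False
True | True | False
Every row is false.

Yes, it is a contradiction.


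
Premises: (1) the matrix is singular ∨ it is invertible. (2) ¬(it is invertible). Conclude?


Disjunctive syllogism: from (P ∨ Q) and ¬P, infer Q.
One disjunct, 'it is invertible', is ruled out; the other must hold.

the matrix is singular


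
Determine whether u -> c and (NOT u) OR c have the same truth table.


Compare truth tables:
c | u | φ | ψ
-------------
F | F | T | T
T | F | T | T
F | T | F | F
T | T | T | T
The columns φ and ψ agree on every row.

Yes, they are logically equivalent.


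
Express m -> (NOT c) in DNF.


Step 1: Rewrite m → (¬c) as ¬m ∨ (¬c).

(NOT m) OR (NOT c)


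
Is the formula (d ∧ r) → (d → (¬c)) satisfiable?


Search for a satisfying assignment over {c, d, r}.
Try c=F, d=F, r=F: the formula evaluates to T.
A satisfying assignment exists.

Satisfiable.


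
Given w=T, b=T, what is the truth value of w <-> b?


Biconditional is true when both operands have the same truth value.
Substitute: w=T, b=T.
T <-> T evaluates to T.

T


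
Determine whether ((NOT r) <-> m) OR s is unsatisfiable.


Truth table over {m, r, s}:
m | r | s | φ
-------------
F | F | F | F
T | F | F | T
F | T | F | T
T | T | F | F
F | F | T | T
T | F | T | T
F | T | T | T
T | T | T | T
Satisfying assignment at row 2: m=T, r=F, s=F gives T.

No, it is not a contradiction.


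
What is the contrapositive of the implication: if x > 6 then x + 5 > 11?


The contrapositive of (P → Q) is (¬Q → ¬P); it is logically equivalent to the original.
Here P = 'x > 6' and Q = 'x + 5 > 11'.

If not (x + 5 > 11), then not (x > 6).


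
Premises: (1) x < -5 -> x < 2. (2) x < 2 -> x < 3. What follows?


Hypothetical syllogism: from (P → Q) and (Q → R), infer (P → R).
Chain the two implications through the shared middle term 'x < 2'.

x < -5 -> x < 3


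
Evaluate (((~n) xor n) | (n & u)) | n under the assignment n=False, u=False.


Substitute n=False, u=False:
~n = True
(~n) xor n = True xor False = True
n & u = False & False = False
((~n) xor n) | (n & u) = True | False = True
(((~n) xor n) | (n & u)) | n = True | False = True

True


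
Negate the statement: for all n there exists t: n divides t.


Negation flips each quantifier (∀↔∃) and negates the inner predicate.
¬(for all n there exists t: φ) = there exists n for all t: ¬φ.

there exists n for all t: NOT(n divides t)


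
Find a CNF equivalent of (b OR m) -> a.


Step 1: Rewrite as ¬(b ∨ m) ∨ a = (¬b ∧ ¬m) ∨ a.
Step 2: Distribute ∨ over ∧.

((NOT b) OR a) AND ((NOT m) OR a)


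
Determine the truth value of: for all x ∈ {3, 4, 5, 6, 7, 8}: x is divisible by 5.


Evaluate the predicate on each element: 3:F, 4:F, 5:T, 6:F, 7:F, 8:F.
Counterexample x = 3 fails the predicate.

F


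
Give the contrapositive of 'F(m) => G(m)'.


The contrapositive of (P → Q) is (¬Q → ¬P); it is logically equivalent to the original.
Here P = 'F(m)' and Q = 'G(m)'.

If not (G(m)), then not (F(m)).


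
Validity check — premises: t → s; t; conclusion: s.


This matches the form of modus ponens: the conclusion follows in every model of the premises.

Valid.


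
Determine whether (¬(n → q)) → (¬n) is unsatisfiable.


Truth table over {n, q}:
n | q | φ
---------
F | F | T
T | F | F
F | T | T
T | T | T
Satisfying assignment at row 1: n=F, q=F gives T.

No, it is not a contradiction.


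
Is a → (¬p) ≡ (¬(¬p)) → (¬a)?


Compare truth tables:
a | p | φ | ψ
-------------
F | F | T | T
T | F | T | T
F | T | T | T
T | T | F | F
The columns φ and ψ agree on every row.

Yes, they are logically equivalent.


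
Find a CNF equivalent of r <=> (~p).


Step 1: Rewrite r ↔ (¬p) as (r → (¬p)) ∧ ((¬p) → r).
Step 2: Rewrite each implication as a disjunction.
Step 3: Eliminate any double negations (¬¬X = X).

((~r) | (~p)) & (p | r)


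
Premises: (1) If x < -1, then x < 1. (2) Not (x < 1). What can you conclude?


Modus tollens: from (P → Q) and ¬Q, infer ¬P.
Q = 'x < 1' is denied; since P → Q, P must also fail.

Not (x < -1).


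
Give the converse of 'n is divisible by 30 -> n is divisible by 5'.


The converse of (P → Q) is (Q → P). It is not in general equivalent to the original.
Here P = 'n is divisible by 30' and Q = 'n is divisible by 5'.

If n is divisible by 5, then n is divisible by 30.


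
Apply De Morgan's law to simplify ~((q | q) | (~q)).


De Morgan: the negation of a disjunction is the conjunction of the negations.
Distribute ~ across |, flipping it to &, and negate each literal.

((~q) & (~q)) & q


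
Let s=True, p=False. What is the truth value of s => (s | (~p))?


Substitute s=True, p=False:
~p = True
s | (~p) = True | True = True
s => (s | (~p)) = True => True = True

True


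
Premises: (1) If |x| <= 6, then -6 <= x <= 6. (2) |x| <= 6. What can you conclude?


Modus ponens: from (P → Q) and P, infer Q.
P = '|x| <= 6' is asserted, and P → Q holds, so Q follows.

-6 <= x <= 6.


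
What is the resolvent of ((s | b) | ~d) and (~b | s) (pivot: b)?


The clauses contain complementary literals b and ~b.
Resolution eliminates this pair and disjoins the remaining literals (merging duplicates).

(s | ~d)


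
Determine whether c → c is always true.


Build the truth table over {c}:
c | φ
-----
F | T
T | T
Every row evaluates to true.

Yes, it is a tautology.


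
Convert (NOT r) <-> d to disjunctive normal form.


Step 1: (¬r) ↔ d is true exactly when both agree: ((¬r) ∧ d) ∨ (¬(¬r) ∧ ¬d).
Step 2: Eliminate any double negations (¬¬X = X).

((NOT r) AND d) OR (r AND (NOT d))


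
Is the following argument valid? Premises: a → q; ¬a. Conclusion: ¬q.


This is denying the antecedent (fallacy). There exist truth assignments where the premises are all true but the conclusion is false.

Invalid.


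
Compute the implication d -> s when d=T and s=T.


Implication is false only when antecedent is true and consequent is false.
Substitute: d=T, s=T.
T -> T evaluates to T.

T


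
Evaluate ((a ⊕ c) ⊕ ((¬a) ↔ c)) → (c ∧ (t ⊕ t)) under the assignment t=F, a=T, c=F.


Substitute t=F, a=T, c=F:
a ⊕ c = T ⊕ F = T
¬a = F
(¬a) ↔ c = F ↔ F = T
(a ⊕ c) ⊕ ((¬a) ↔ c) = T ⊕ T = F
t ⊕ t = F ⊕ F = F
c ∧ (t ⊕ t) = F ∧ F = F
((a ⊕ c) ⊕ ((¬a) ↔ c)) → (c ∧ (t ⊕ t)) = F → F = T

T


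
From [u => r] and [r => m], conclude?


Hypothetical syllogism: from (P → Q) and (Q → R), infer (P → R).
Chain the two implications through the shared middle term 'r'.

u => m


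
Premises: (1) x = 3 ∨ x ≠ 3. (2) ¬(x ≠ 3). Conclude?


Disjunctive syllogism: from (P ∨ Q) and ¬P, infer Q.
One disjunct, 'x ≠ 3', is ruled out; the other must hold.

x = 3


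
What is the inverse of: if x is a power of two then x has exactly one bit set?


The inverse of (P → Q) is (¬P → ¬Q). It is equivalent to the converse, not to the original.
Here P = 'x is a power of two' and Q = 'x has exactly one bit set'.

If not (x is a power of two), then not (x has exactly one bit set).


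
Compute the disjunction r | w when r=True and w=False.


Disjunction is false only when both operands are false.
Substitute: r=True, w=False.
True | False evaluates to True.

True


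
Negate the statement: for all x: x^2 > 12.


¬(for all x: φ) = there exists x: ¬φ, and ¬(there exists x: φ) = for all x: ¬φ.
Apply to the universal statement.

there exists x: NOT(x^2 > 12)


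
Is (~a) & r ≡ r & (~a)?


Compare truth tables:
a | r | φ | ψ
-------------
False | False | False | False
True | False | False | False
False | True | True | True
True | True | False | False
The columns φ and ψ agree on every row.

Yes, they are logically equivalent.


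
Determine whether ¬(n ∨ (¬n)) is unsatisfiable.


Truth table over {n}:
n | φ
-----
F | F
T | F
Every row is false.

Yes, it is a contradiction.


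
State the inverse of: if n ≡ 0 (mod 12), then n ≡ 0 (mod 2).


The inverse of (P → Q) is (¬P → ¬Q). It is equivalent to the converse, not to the original.
Here P = 'n ≡ 0 (mod 12)' and Q = 'n ≡ 0 (mod 2)'.

If not (n ≡ 0 (mod 12)), then not (n ≡ 0 (mod 2)).


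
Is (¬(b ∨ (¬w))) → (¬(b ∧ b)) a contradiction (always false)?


Truth table over {b, w}:
b | w | φ
---------
F | F | T
T | F | T
F | T | T
T | T | T
Satisfying assignment at row 1: b=F, w=F gives T.

No, it is not a contradiction.


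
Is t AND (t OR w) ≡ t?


Compare truth tables:
t | w | φ | ψ
-------------
F | F | F | F
T | F | T | T
F | T | F | F
T | T | T | T
The columns φ and ψ agree on every row.

Yes, they are logically equivalent.


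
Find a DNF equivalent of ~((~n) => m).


Step 1: Rewrite implication then negate: ¬(¬(¬n) ∨ m) = (¬n) ∧ ¬m.

(~n) & (~m)


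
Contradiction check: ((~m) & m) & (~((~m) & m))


Truth table over {m}:
m | φ
-----
False | False
True | False
Every row is false.

Yes, it is a contradiction.


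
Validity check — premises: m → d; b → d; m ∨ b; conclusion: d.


This matches the form of proof by cases: the conclusion follows in every model of the premises.

Valid.


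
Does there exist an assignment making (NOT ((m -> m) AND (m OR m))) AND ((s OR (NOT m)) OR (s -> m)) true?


Search for a satisfying assignment over {m, s}.
Try m=F, s=F: the formula evaluates to T.
A satisfying assignment exists.

Satisfiable.


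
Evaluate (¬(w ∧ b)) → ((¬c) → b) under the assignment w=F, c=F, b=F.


Substitute w=F, c=F, b=F:
w ∧ b = F ∧ F = F
¬(w ∧ b) = T
¬c = T
(¬c) → b = T → F = F
(¬(w ∧ b)) → ((¬c) → b) = T → F = F

F


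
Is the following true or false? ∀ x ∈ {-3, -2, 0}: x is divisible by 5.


Evaluate the predicate on each element: -3:F, -2:F, 0:T.
Counterexample x = -3 fails the predicate.

F


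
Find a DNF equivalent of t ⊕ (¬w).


Step 1: t ⊕ (¬w) is true exactly when they disagree: (t ∧ ¬(¬w)) ∨ (¬t ∧ (¬w)).
Step 2: Eliminate any double negations (¬¬X = X).

(t ∧ w) ∨ ((¬t) ∧ (¬w))


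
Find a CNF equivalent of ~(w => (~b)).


Step 1: Rewrite w → (¬b) as ¬w ∨ (¬b).
Step 2: Negate: ¬(¬w ∨ (¬b)) = w ∧ ¬(¬b) (De Morgan + double negation).
Step 3: Eliminate any double negations (¬¬X = X).

w & b


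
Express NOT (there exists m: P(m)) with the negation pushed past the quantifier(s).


¬(for all x: φ) = there exists x: ¬φ, and ¬(there exists x: φ) = for all x: ¬φ.
Apply to the existential statement.

for all m: NOT(P(m))


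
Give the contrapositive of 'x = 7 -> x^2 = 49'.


The contrapositive of (P → Q) is (¬Q → ¬P); it is logically equivalent to the original.
Here P = 'x = 7' and Q = 'x^2 = 49'.

If not (x^2 = 49), then not (x = 7).


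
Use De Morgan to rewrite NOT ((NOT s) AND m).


De Morgan: the negation of a conjunction is the disjunction of the negations.
Distribute NOT across AND, flipping it to OR, and negate each literal.

s OR (NOT m)


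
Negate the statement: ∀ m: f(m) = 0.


¬(∀ x: φ) = ∃ x: ¬φ, and ¬(∃ x: φ) = ∀ x: ¬φ.
Apply to the universal statement.

∃ m: ¬(f(m) = 0)


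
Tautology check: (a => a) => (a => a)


Build the truth table over {a}:
a | φ
-----
False | True
True | True
Every row evaluates to true.

Yes, it is a tautology.


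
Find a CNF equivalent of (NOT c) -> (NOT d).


Step 1: Rewrite (¬c) → (¬d) as ¬(¬c) ∨ (¬d).
Step 2: Eliminate any double negations (¬¬X = X).

c OR (NOT d)


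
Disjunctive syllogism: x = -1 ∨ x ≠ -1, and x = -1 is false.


Disjunctive syllogism: from (P ∨ Q) and ¬P, infer Q.
One disjunct, 'x = -1', is ruled out; the other must hold.

x ≠ -1


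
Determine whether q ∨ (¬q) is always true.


Build the truth table over {q}:
q | φ
-----
F | T
T | T
Every row evaluates to true.

Yes, it is a tautology.


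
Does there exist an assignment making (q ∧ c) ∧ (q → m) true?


Search for a satisfying assignment over {c, m, q}.
Try c=T, m=T, q=T: the formula evaluates to T.
A satisfying assignment exists.

Satisfiable.


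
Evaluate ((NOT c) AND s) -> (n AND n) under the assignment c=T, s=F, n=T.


Substitute c=T, s=F, n=T:
NOT c = F
(NOT c) AND s = F AND F = F
n AND n = T AND T = T
((NOT c) AND s) -> (n AND n) = F -> T = T

T


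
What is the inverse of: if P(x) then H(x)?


The inverse of (P → Q) is (¬P → ¬Q). It is equivalent to the converse, not to the original.
Here P = 'P(x)' and Q = 'H(x)'.

If not (P(x)), then not (H(x)).


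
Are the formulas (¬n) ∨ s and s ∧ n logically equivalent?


Compare truth tables:
n | s | φ | ψ
-------------
F | F | T | F
T | F | F | F
F | T | T | F
T | T | T | T
They differ at row 1 (n=F, s=F): φ=T but ψ=F.

No, they are not logically equivalent.


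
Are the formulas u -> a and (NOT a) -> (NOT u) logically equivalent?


Compare truth tables:
a | u | φ | ψ
-------------
F | F | T | T
T | F | T | T
F | T | F | F
T | T | T | T
The columns φ and ψ agree on every row.

Yes, they are logically equivalent.


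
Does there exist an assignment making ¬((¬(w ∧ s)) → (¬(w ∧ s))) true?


Check all 4 assignments over {s, w}:
s | w | φ
---------
F | F | F
T | F | F
F | T | F
T | T | F
No assignment makes the formula true.

Unsatisfiable.


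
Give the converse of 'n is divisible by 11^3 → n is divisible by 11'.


The converse of (P → Q) is (Q → P). It is not in general equivalent to the original.
Here P = 'n is divisible by 11^3' and Q = 'n is divisible by 11'.

If n is divisible by 11, then n is divisible by 11^3.


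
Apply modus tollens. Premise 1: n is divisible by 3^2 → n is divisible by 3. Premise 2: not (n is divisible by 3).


Modus tollens: from (P → Q) and ¬Q, infer ¬P.
Q = 'n is divisible by 3' is denied; since P → Q, P must also fail.

Not (n is divisible by 3^2).


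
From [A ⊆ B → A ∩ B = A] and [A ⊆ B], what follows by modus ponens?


Modus ponens: from (P → Q) and P, infer Q.
P = 'A ⊆ B' is asserted, and P → Q holds, so Q follows.

A ∩ B = A.


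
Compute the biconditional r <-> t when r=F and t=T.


Biconditional is true when both operands have the same truth value.
Substitute: r=F, t=T.
F <-> T evaluates to F.

F


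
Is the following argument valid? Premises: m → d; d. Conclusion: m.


This is affirming the consequent (fallacy). There exist truth assignments where the premises are all true but the conclusion is false.

Invalid.


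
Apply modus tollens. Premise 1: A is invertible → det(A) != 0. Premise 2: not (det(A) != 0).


Modus tollens: from (P → Q) and ¬Q, infer ¬P.
Q = 'det(A) != 0' is denied; since P → Q, P must also fail.

Not (A is invertible).


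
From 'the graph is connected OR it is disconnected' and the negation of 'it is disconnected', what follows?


Disjunctive syllogism: from (P ∨ Q) and ¬P, infer Q.
One disjunct, 'it is disconnected', is ruled out; the other must hold.

the graph is connected


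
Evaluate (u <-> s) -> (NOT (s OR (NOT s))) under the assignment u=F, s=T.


Substitute u=F, s=T:
u <-> s = F <-> T = F
NOT s = F
s OR (NOT s) = T OR F = T
NOT (s OR (NOT s)) = F
(u <-> s) -> (NOT (s OR (NOT s))) = F -> F = T

T


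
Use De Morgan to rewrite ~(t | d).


De Morgan: the negation of a disjunction is the conjunction of the negations.
Distribute ~ across |, flipping it to &, and negate each literal.

(~t) & (~d)


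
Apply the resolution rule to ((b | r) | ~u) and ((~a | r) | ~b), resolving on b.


The clauses contain complementary literals b and ~b.
Resolution eliminates this pair and disjoins the remaining literals (merging duplicates).

((~u | r) | ~a)


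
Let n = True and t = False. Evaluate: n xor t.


Exclusive or is true when exactly one operand is true.
Substitute: n=True, t=False.
True xor False evaluates to True.

True


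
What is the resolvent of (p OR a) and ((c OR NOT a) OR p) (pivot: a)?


The clauses contain complementary literals a and NOTa.
Resolution eliminates this pair and disjoins the remaining literals (merging duplicates).

(p OR c)


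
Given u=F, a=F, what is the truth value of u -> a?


Implication is false only when antecedent is true and consequent is false.
Substitute: u=F, a=F.
F -> F evaluates to T.

T


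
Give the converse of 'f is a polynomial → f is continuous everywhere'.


The converse of (P → Q) is (Q → P). It is not in general equivalent to the original.
Here P = 'f is a polynomial' and Q = 'f is continuous everywhere'.

If f is continuous everywhere, then f is a polynomial.


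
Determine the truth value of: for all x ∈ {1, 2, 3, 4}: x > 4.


Evaluate the predicate on each element: 1:F, 2:F, 3:F, 4:F.
Counterexample x = 1 fails the predicate.

F


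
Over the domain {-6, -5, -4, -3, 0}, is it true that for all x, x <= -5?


Evaluate the predicate on each element: -6:T, -5:T, -4:F, -3:F, 0:F.
Counterexample x = -4 fails the predicate.

F


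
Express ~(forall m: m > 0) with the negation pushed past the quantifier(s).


¬(forall x: φ) = exists x: ¬φ, and ¬(exists x: φ) = forall x: ¬φ.
Apply to the universal statement.

exists m: ~(m > 0)


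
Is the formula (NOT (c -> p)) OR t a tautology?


Build the truth table over {c, p, t}:
c | p | t | φ
-------------
F | F | F | F
T | F | F | T
F | T | F | F
T | T | F | F
F | F | T | T
T | F | T | T
F | T | T | T
T | T | T | T
Counterexample at row 1: with c=F, p=F, t=F, the formula is F.

No, it is not a tautology.


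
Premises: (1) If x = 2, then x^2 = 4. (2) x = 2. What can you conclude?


Modus ponens: from (P → Q) and P, infer Q.
P = 'x = 2' is asserted, and P → Q holds, so Q follows.

x^2 = 4.


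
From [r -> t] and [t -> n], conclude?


Hypothetical syllogism: from (P → Q) and (Q → R), infer (P → R).
Chain the two implications through the shared middle term 't'.

r -> n


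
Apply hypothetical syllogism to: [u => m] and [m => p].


Hypothetical syllogism: from (P → Q) and (Q → R), infer (P → R).
Chain the two implications through the shared middle term 'm'.

u => p


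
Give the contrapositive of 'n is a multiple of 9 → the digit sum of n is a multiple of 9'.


The contrapositive of (P → Q) is (¬Q → ¬P); it is logically equivalent to the original.
Here P = 'n is a multiple of 9' and Q = 'the digit sum of n is a multiple of 9'.

If not (the digit sum of n is a multiple of 9), then not (n is a multiple of 9).


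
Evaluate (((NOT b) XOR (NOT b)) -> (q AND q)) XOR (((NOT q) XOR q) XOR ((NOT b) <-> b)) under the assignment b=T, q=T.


Substitute b=T, q=T:
… (earlier sub-steps elided)
NOT b = F
(NOT b) XOR (NOT b) = F XOR F = F
q AND q = T AND T = T
((NOT b) XOR (NOT b)) -> (q AND q) = F -> T = T
NOT q = F
(NOT q) XOR q = F XOR T = T
NOT b = F
(NOT b) <-> b = F <-> T = F
((NOT q) XOR q) XOR ((NOT b) <-> b) = T XOR F = T
(((NOT b) XOR (NOT b)) -> (q AND q)) XOR (((NOT q) XOR q) XOR ((NOT b) <-> b)) = T XOR T = F

F


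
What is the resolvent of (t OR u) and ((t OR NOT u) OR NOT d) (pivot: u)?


The clauses contain complementary literals u and NOTu.
Resolution eliminates this pair and disjoins the remaining literals (merging duplicates).

(t OR NOT d)


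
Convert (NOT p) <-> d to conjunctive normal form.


Step 1: Rewrite (¬p) ↔ d as ((¬p) → d) ∧ (d → (¬p)).
Step 2: Rewrite each implication as a disjunction.
Step 3: Eliminate any double negations (¬¬X = X).

(p OR d) AND ((NOT d) OR (NOT p))


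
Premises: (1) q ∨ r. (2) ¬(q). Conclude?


Disjunctive syllogism: from (P ∨ Q) and ¬P, infer Q.
One disjunct, 'q', is ruled out; the other must hold.

r


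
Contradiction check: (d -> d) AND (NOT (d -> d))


Truth table over {d}:
d | φ
-----
F | F
T | F
Every row is false.

Yes, it is a contradiction.


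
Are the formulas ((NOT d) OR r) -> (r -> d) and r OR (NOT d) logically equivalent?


Compare truth tables:
d | r | φ | ψ
-------------
F | F | T | T
T | F | T | F
F | T | F | T
T | T | T | T
They differ at row 2 (d=T, r=F): φ=T but ψ=F.

No, they are not logically equivalent.


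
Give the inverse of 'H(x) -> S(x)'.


The inverse of (P → Q) is (¬P → ¬Q). It is equivalent to the converse, not to the original.
Here P = 'H(x)' and Q = 'S(x)'.

If not (H(x)), then not (S(x)).


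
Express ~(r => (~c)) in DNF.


Step 1: Rewrite implication then negate: ¬(¬r ∨ (¬c)) = r ∧ ¬(¬c).
Step 2: Eliminate any double negations (¬¬X = X).

r & c


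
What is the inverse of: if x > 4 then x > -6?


The inverse of (P → Q) is (¬P → ¬Q). It is equivalent to the converse, not to the original.
Here P = 'x > 4' and Q = 'x > -6'.

If not (x > 4), then not (x > -6).


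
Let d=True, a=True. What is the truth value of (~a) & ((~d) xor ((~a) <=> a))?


Substitute d=True, a=True:
~a = False
~d = False
~a = False
(~a) <=> a = False <=> True = False
(~d) xor ((~a) <=> a) = False xor False = False
(~a) & ((~d) xor ((~a) <=> a)) = False & False = False

False


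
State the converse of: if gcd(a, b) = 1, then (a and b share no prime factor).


The converse of (P → Q) is (Q → P). It is not in general equivalent to the original.
Here P = 'gcd(a, b) = 1' and Q = '(a and b share no prime factor)'.

If (a and b share no prime factor), then gcd(a, b) = 1.


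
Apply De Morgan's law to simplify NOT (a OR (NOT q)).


De Morgan: the negation of a disjunction is the conjunction of the negations.
Distribute NOT across OR, flipping it to AND, and negate each literal.

(NOT a) AND q


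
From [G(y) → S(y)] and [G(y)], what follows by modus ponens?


Modus ponens: from (P → Q) and P, infer Q.
P = 'G(y)' is asserted, and P → Q holds, so Q follows.

S(y).


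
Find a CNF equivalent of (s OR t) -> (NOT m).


Step 1: Rewrite as ¬(s ∨ t) ∨ (¬m) = (¬s ∧ ¬t) ∨ (¬m).
Step 2: Distribute ∨ over ∧.

((NOT s) OR (NOT m)) AND ((NOT t) OR (NOT m))


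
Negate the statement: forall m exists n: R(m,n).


Negation flips each quantifier (∀↔∃) and negates the inner predicate.
¬(forall m exists n: φ) = exists m forall n: ¬φ.

exists m forall n: ~(R(m,n))


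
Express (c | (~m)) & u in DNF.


Step 1: Distribute ∧ over ∨: (c ∨ (¬m)) ∧ u = (c ∧ u) ∨ ((¬m) ∧ u).

(c & u) | ((~m) & u)


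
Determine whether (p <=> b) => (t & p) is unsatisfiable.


Truth table over {b, p, t}:
b | p | t | φ
-------------
False | False | False | False
True | False | False | True
False | True | False | True
True | True | False | False
False | False | True | False
True | False | True | True
False | True | True | True
True | True | True | True
Satisfying assignment at row 2: b=True, p=False, t=False gives True.

No, it is not a contradiction.


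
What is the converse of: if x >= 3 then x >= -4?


The converse of (P → Q) is (Q → P). It is not in general equivalent to the original.
Here P = 'x >= 3' and Q = 'x >= -4'.

If x >= -4, then x >= 3.


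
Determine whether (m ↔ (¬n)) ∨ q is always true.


Build the truth table over {m, n, q}:
m | n | q | φ
-------------
F | F | F | F
T | F | F | T
F | T | F | T
T | T | F | F
F | F | T | T
T | F | T | T
F | T | T | T
T | T | T | T
Counterexample at row 1: with m=F, n=F, q=F, the formula is F.

No, it is not a tautology.


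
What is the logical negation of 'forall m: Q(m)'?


¬(forall x: φ) = exists x: ¬φ, and ¬(exists x: φ) = forall x: ¬φ.
Apply to the universal statement.

exists m: ~(Q(m))


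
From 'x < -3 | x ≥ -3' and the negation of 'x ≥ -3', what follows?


Disjunctive syllogism: from (P ∨ Q) and ¬P, infer Q.
One disjunct, 'x ≥ -3', is ruled out; the other must hold.

x < -3


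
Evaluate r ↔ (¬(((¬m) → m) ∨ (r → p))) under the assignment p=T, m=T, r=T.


Substitute p=T, m=T, r=T:
¬m = F
(¬m) → m = F → T = T
r → p = T → T = T
((¬m) → m) ∨ (r → p) = T ∨ T = T
¬(((¬m) → m) ∨ (r → p)) = F
r ↔ (¬(((¬m) → m) ∨ (r → p))) = T ↔ F = F

F


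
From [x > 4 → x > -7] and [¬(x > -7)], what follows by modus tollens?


Modus tollens: from (P → Q) and ¬Q, infer ¬P.
Q = 'x > -7' is denied; since P → Q, P must also fail.

Not (x > 4).


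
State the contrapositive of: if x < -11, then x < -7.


The contrapositive of (P → Q) is (¬Q → ¬P); it is logically equivalent to the original.
Here P = 'x < -11' and Q = 'x < -7'.

If not (x < -7), then not (x < -11).


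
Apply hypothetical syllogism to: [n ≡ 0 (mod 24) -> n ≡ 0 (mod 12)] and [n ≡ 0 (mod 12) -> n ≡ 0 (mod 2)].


Hypothetical syllogism: from (P → Q) and (Q → R), infer (P → R).
Chain the two implications through the shared middle term 'n ≡ 0 (mod 12)'.

n ≡ 0 (mod 24) -> n ≡ 0 (mod 2)


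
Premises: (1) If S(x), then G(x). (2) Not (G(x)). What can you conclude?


Modus tollens: from (P → Q) and ¬Q, infer ¬P.
Q = 'G(x)' is denied; since P → Q, P must also fail.

Not (S(x)).


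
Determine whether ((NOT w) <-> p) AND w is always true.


Build the truth table over {p, w}:
p | w | φ
---------
F | F | F
T | F | F
F | T | T
T | T | F
Counterexample at row 1: with p=F, w=F, the formula is F.

No, it is not a tautology.


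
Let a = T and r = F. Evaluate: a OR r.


Disjunction is false only when both operands are false.
Substitute: a=T, r=F.
T OR F evaluates to T.

T


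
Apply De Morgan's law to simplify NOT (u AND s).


De Morgan: the negation of a conjunction is the disjunction of the negations.
Distribute NOT across AND, flipping it to OR, and negate each literal.

(NOT u) OR (NOT s)


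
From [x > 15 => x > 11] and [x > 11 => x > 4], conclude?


Hypothetical syllogism: from (P → Q) and (Q → R), infer (P → R).
Chain the two implications through the shared middle term 'x > 11'.

x > 15 => x > 4


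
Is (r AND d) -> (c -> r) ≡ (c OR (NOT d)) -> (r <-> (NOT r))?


Compare truth tables:
c | d | r | φ | ψ
-----------------
F | F | F | T | F
T | F | F | T | F
F | T | F | T | T
T | T | F | T | F
F | F | T | T | F
T | F | T | T | F
F | T | T | T | T
T | T | T | T | F
They differ at row 1 (c=F, d=F, r=F): φ=T but ψ=F.

No, they are not logically equivalent.


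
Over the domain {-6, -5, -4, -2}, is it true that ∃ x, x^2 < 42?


Evaluate the predicate on each element: -6:T, -5:T, -4:T, -2:T.
Witness x = -6 satisfies the predicate.

T


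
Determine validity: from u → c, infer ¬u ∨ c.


This matches the form of material implication: the conclusion follows in every model of the premises.

Valid.


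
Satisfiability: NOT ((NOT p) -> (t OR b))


Search for a satisfying assignment over {b, p, t}.
Try b=F, p=F, t=F: the formula evaluates to T.
A satisfying assignment exists.

Satisfiable.


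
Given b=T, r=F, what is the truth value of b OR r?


Disjunction is false only when both operands are false.
Substitute: b=T, r=F.
T OR F evaluates to T.

T


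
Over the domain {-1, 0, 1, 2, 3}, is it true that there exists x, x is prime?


Evaluate the predicate on each element: -1:F, 0:F, 1:F, 2:T, 3:T.
Witness x = 2 satisfies the predicate.

T


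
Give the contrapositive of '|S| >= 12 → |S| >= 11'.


The contrapositive of (P → Q) is (¬Q → ¬P); it is logically equivalent to the original.
Here P = '|S| >= 12' and Q = '|S| >= 11'.

If not (|S| >= 11), then not (|S| >= 12).


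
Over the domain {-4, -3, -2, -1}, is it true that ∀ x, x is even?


Evaluate the predicate on each element: -4:T, -3:F, -2:T, -1:F.
Counterexample x = -3 fails the predicate.

F


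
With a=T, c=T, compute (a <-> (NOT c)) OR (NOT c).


Substitute a=T, c=T:
NOT c = F
a <-> (NOT c) = T <-> F = F
NOT c = F
(a <-> (NOT c)) OR (NOT c) = F OR F = F

F


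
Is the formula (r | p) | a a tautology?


Build the truth table over {a, p, r}:
a | p | r | φ
-------------
False | False | False | False
True | False | False | True
False | True | False | True
True | True | False | True
False | False | True | True
True | False | True | True
False | True | True | True
True | True | True | True
Counterexample at row 1: with a=False, p=False, r=False, the formula is False.

No, it is not a tautology.


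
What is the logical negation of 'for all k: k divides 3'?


¬(for all x: φ) = there exists x: ¬φ, and ¬(there exists x: φ) = for all x: ¬φ.
Apply to the universal statement.

there exists k: NOT(k divides 3)


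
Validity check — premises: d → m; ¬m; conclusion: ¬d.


This matches the form of modus tollens: the conclusion follows in every model of the premises.

Valid.


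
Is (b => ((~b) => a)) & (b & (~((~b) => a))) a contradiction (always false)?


Truth table over {a, b}:
a | b | φ
---------
False | False | False
True | False | False
False | True | False
True | True | False
Every row is false.

Yes, it is a contradiction.


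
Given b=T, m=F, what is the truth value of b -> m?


Implication is false only when antecedent is true and consequent is false.
Substitute: b=T, m=F.
T -> F evaluates to F.

F


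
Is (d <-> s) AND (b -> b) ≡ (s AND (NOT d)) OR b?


Compare truth tables:
b | d | s | φ | ψ
-----------------
F | F | F | T | F
T | F | F | T | T
F | T | F | F | F
T | T | F | F | T
F | F | T | F | T
T | F | T | F | T
F | T | T | T | F
T | T | T | T | T
They differ at row 1 (b=F, d=F, s=F): φ=T but ψ=F.

No, they are not logically equivalent.


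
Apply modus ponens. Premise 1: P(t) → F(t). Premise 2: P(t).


Modus ponens: from (P → Q) and P, infer Q.
P = 'P(t)' is asserted, and P → Q holds, so Q follows.

F(t).


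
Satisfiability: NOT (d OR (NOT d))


Check all 2 assignments over {d}:
d | φ
-----
F | F
T | F
No assignment makes the formula true.

Unsatisfiable.


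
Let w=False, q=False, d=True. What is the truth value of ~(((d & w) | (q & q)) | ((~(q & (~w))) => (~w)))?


Substitute w=False, q=False, d=True:
d & w = True & False = False
q & q = False & False = False
(d & w) | (q & q) = False | False = False
~w = True
q & (~w) = False & True = False
~(q & (~w)) = True
~w = True
(~(q & (~w))) => (~w) = True => True = True
((d & w) | (q & q)) | ((~(q & (~w))) => (~w)) = False | True = True
~(((d & w) | (q & q)) | ((~(q & (~w))) => (~w))) = False

False


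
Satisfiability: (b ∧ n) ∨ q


Search for a satisfying assignment over {b, n, q}.
Try b=T, n=T, q=F: the formula evaluates to T.
A satisfying assignment exists.

Satisfiable.


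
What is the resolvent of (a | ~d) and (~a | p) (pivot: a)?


The clauses contain complementary literals a and ~a.
Resolution eliminates this pair and disjoins the remaining literals (merging duplicates).

(~d | p)


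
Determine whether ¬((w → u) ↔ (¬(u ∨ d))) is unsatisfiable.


Truth table over {d, u, w}:
d | u | w | φ
-------------
F | F | F | F
T | F | F | T
F | T | F | T
T | T | F | T
F | F | T | T
T | F | T | F
F | T | T | T
T | T | T | T
Satisfying assignment at row 2: d=T, u=F, w=F gives T.

No, it is not a contradiction.


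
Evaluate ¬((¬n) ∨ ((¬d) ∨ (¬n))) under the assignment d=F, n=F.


Substitute d=F, n=F:
¬n = T
¬d = T
¬n = T
(¬d) ∨ (¬n) = T ∨ T = T
(¬n) ∨ ((¬d) ∨ (¬n)) = T ∨ T = T
¬((¬n) ∨ ((¬d) ∨ (¬n))) = F

F


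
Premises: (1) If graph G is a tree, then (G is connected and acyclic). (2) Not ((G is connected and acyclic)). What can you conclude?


Modus tollens: from (P → Q) and ¬Q, infer ¬P.
Q = '(G is connected and acyclic)' is denied; since P → Q, P must also fail.

Not (graph G is a tree).


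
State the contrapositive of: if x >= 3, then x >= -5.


The contrapositive of (P → Q) is (¬Q → ¬P); it is logically equivalent to the original.
Here P = 'x >= 3' and Q = 'x >= -5'.

If not (x >= -5), then not (x >= 3).


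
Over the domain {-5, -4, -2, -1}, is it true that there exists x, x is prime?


Evaluate the predicate on each element: -5:F, -4:F, -2:F, -1:F.
No element satisfies the predicate.

F


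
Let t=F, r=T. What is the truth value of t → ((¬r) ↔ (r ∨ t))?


Substitute t=F, r=T:
¬r = F
r ∨ t = T ∨ F = T
(¬r) ↔ (r ∨ t) = F ↔ T = F
t → ((¬r) ↔ (r ∨ t)) = F → F = T

T


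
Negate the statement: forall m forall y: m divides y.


Negation flips each quantifier (∀↔∃) and negates the inner predicate.
¬(forall m forall y: φ) = exists m exists y: ¬φ.

exists m exists y: ~(m divides y)


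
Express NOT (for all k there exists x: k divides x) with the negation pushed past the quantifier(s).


Negation flips each quantifier (∀↔∃) and negates the inner predicate.
¬(for all k there exists x: φ) = there exists k for all x: ¬φ.

there exists k for all x: NOT(k divides x)


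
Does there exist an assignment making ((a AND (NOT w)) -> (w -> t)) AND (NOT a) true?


Search for a satisfying assignment over {a, t, w}.
Try a=F, t=F, w=F: the formula evaluates to T.
A satisfying assignment exists.

Satisfiable.


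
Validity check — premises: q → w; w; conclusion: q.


This is affirming the consequent (fallacy). There exist truth assignments where the premises are all true but the conclusion is false.

Invalid.


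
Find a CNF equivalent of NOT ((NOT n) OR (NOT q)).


Step 1: Apply De Morgan: ¬((¬n) ∨ (¬q)) = ¬(¬n) ∧ ¬(¬q).
Step 2: Eliminate any double negations (¬¬X = X).

n AND q


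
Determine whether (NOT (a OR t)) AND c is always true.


Build the truth table over {a, c, t}:
a | c | t | φ
-------------
F | F | F | F
T | F | F | F
F | T | F | T
T | T | F | F
F | F | T | F
T | F | T | F
F | T | T | F
T | T | T | F
Counterexample at row 1: with a=F, c=F, t=F, the formula is F.

No, it is not a tautology.


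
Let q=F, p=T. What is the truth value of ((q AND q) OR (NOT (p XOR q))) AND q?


Substitute q=F, p=T:
q AND q = F AND F = F
p XOR q = T XOR F = T
NOT (p XOR q) = F
(q AND q) OR (NOT (p XOR q)) = F OR F = F
((q AND q) OR (NOT (p XOR q))) AND q = F AND F = F

F


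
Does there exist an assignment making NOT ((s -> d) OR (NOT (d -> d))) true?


Search for a satisfying assignment over {d, s}.
Try d=F, s=T: the formula evaluates to T.
A satisfying assignment exists.

Satisfiable.


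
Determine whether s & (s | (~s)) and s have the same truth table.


Compare truth tables:
s | φ | ψ
---------
False | False | False
True | True | True
The columns φ and ψ agree on every row.

Yes, they are logically equivalent.


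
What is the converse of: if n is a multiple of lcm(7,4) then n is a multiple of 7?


The converse of (P → Q) is (Q → P). It is not in general equivalent to the original.
Here P = 'n is a multiple of lcm(7,4)' and Q = 'n is a multiple of 7'.

If n is a multiple of 7, then n is a multiple of lcm(7,4).


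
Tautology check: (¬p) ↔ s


Build the truth table over {p, s}:
p | s | φ
---------
F | F | F
T | F | T
F | T | T
T | T | F
Counterexample at row 1: with p=F, s=F, the formula is F.

No, it is not a tautology.


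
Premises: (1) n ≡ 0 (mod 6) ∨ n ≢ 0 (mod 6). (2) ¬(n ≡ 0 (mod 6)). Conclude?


Disjunctive syllogism: from (P ∨ Q) and ¬P, infer Q.
One disjunct, 'n ≡ 0 (mod 6)', is ruled out; the other must hold.

n ≢ 0 (mod 6)


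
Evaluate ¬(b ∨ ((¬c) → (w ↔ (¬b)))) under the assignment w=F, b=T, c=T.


Substitute w=F, b=T, c=T:
¬c = F
¬b = F
w ↔ (¬b) = F ↔ F = T
(¬c) → (w ↔ (¬b)) = F → T = T
b ∨ ((¬c) → (w ↔ (¬b))) = T ∨ T = T
¬(b ∨ ((¬c) → (w ↔ (¬b)))) = F

F


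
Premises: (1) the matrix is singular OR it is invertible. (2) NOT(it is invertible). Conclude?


Disjunctive syllogism: from (P ∨ Q) and ¬P, infer Q.
One disjunct, 'it is invertible', is ruled out; the other must hold.

the matrix is singular


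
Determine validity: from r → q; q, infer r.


This is affirming the consequent (fallacy). There exist truth assignments where the premises are all true but the conclusion is false.

Invalid.


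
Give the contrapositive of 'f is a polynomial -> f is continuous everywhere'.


The contrapositive of (P → Q) is (¬Q → ¬P); it is logically equivalent to the original.
Here P = 'f is a polynomial' and Q = 'f is continuous everywhere'.

If not (f is continuous everywhere), then not (f is a polynomial).


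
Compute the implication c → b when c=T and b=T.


Implication is false only when antecedent is true and consequent is false.
Substitute: c=T, b=T.
T → T evaluates to T.

T


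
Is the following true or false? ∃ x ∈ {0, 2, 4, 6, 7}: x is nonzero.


Evaluate the predicate on each element: 0:F, 2:T, 4:T, 6:T, 7:T.
Witness x = 2 satisfies the predicate.

T
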